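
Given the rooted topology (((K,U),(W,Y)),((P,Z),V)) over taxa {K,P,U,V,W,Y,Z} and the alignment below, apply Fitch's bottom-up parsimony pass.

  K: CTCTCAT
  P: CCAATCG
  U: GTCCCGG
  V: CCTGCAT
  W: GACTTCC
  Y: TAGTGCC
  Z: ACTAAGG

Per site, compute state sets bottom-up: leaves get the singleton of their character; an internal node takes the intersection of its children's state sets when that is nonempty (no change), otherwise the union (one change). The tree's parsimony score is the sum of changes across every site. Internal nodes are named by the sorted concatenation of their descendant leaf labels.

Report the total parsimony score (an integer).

23

[col 0] KU: children K:{C}, U:{G} ∪→ {C,G}; cost 1
[col 0] WY: children W:{G}, Y:{T} ∪→ {G,T}; cost 1
[col 0] KUWY: children KU:{C,G}, WY:{G,T} ∩→ {G}; cost 0
[col 0] PZ: children P:{C}, Z:{A} ∪→ {A,C}; cost 1
[col 0] PVZ: children PZ:{A,C}, V:{C} ∩→ {C}; cost 0
[col 0] KPUVWYZ: children KUWY:{G}, PVZ:{C} ∪→ {C,G}; cost 1
[col 1] KU: children K:{T}, U:{T} ∩→ {T}; cost 0
[col 1] WY: children W:{A}, Y:{A} ∩→ {A}; cost 0
[col 1] KUWY: children KU:{T}, WY:{A} ∪→ {A,T}; cost 1
[col 1] PZ: children P:{C}, Z:{C} ∩→ {C}; cost 0
[col 1] PVZ: children PZ:{C}, V:{C} ∩→ {C}; cost 0
[col 1] KPUVWYZ: children KUWY:{A,T}, PVZ:{C} ∪→ {A,C,T}; cost 1
[col 2] KU: children K:{C}, U:{C} ∩→ {C}; cost 0
[col 2] WY: children W:{C}, Y:{G} ∪→ {C,G}; cost 1
[col 2] KUWY: children KU:{C}, WY:{C,G} ∩→ {C}; cost 0
[col 2] PZ: children P:{A}, Z:{T} ∪→ {A,T}; cost 1
[col 2] PVZ: children PZ:{A,T}, V:{T} ∩→ {T}; cost 0
[col 2] KPUVWYZ: children KUWY:{C}, PVZ:{T} ∪→ {C,T}; cost 1
[col 3] KU: children K:{T}, U:{C} ∪→ {C,T}; cost 1
[col 3] WY: children W:{T}, Y:{T} ∩→ {T}; cost 0
[col 3] KUWY: children KU:{C,T}, WY:{T} ∩→ {T}; cost 0
[col 3] PZ: children P:{A}, Z:{A} ∩→ {A}; cost 0
[col 3] PVZ: children PZ:{A}, V:{G} ∪→ {A,G}; cost 1
[col 3] KPUVWYZ: children KUWY:{T}, PVZ:{A,G} ∪→ {A,G,T}; cost 1
[col 4] KU: children K:{C}, U:{C} ∩→ {C}; cost 0
[col 4] WY: children W:{T}, Y:{G} ∪→ {G,T}; cost 1
[col 4] KUWY: children KU:{C}, WY:{G,T} ∪→ {C,G,T}; cost 1
[col 4] PZ: children P:{T}, Z:{A} ∪→ {A,T}; cost 1
[col 4] PVZ: children PZ:{A,T}, V:{C} ∪→ {A,C,T}; cost 1
[col 4] KPUVWYZ: children KUWY:{C,G,T}, PVZ:{A,C,T} ∩→ {C,T}; cost 0
[col 5] KU: children K:{A}, U:{G} ∪→ {A,G}; cost 1
[col 5] WY: children W:{C}, Y:{C} ∩→ {C}; cost 0
[col 5] KUWY: children KU:{A,G}, WY:{C} ∪→ {A,C,G}; cost 1
[col 5] PZ: children P:{C}, Z:{G} ∪→ {C,G}; cost 1
[col 5] PVZ: children PZ:{C,G}, V:{A} ∪→ {A,C,G}; cost 1
[col 5] KPUVWYZ: children KUWY:{A,C,G}, PVZ:{A,C,G} ∩→ {A,C,G}; cost 0
[col 6] KU: children K:{T}, U:{G} ∪→ {G,T}; cost 1
[col 6] WY: children W:{C}, Y:{C} ∩→ {C}; cost 0
[col 6] KUWY: children KU:{G,T}, WY:{C} ∪→ {C,G,T}; cost 1
[col 6] PZ: children P:{G}, Z:{G} ∩→ {G}; cost 0
[col 6] PVZ: children PZ:{G}, V:{T} ∪→ {G,T}; cost 1
[col 6] KPUVWYZ: children KUWY:{C,G,T}, PVZ:{G,T} ∩→ {G,T}; cost 0
per-site changes: [4, 2, 3, 3, 4, 4, 3]; total = 23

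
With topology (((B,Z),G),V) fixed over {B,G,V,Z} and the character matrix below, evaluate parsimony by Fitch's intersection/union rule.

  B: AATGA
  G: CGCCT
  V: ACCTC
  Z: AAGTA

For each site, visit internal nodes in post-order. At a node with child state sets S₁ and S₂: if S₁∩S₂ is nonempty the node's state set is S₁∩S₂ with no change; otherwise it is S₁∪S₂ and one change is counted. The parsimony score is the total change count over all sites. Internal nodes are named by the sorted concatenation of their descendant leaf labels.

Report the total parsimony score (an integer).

BZ@0: {A} ∩ {A} = {A} (intersection, +0)
BGZ@0: {A} ∪ {C} = {A,C} (union, +1)
BGVZ@0: {A,C} ∩ {A} = {A} (intersection, +0)
BZ@1: {A} ∩ {A} = {A} (intersection, +0)
BGZ@1: {A} ∪ {G} = {A,G} (union, +1)
BGVZ@1: {A,G} ∪ {C} = {A,C,G} (union, +1)
BZ@2: {T} ∪ {G} = {G,T} (union, +1)
BGZ@2: {G,T} ∪ {C} = {C,G,T} (union, +1)
BGVZ@2: {C,G,T} ∩ {C} = {C} (intersection, +0)
BZ@3: {G} ∪ {T} = {G,T} (union, +1)
BGZ@3: {G,T} ∪ {C} = {C,G,T} (union, +1)
BGVZ@3: {C,G,T} ∩ {T} = {T} (intersection, +0)
BZ@4: {A} ∩ {A} = {A} (intersection, +0)
BGZ@4: {A} ∪ {T} = {A,T} (union, +1)
BGVZ@4: {A,T} ∪ {C} = {A,C,T} (union, +1)
per-site changes: [1, 2, 2, 2, 2]; total = 9

9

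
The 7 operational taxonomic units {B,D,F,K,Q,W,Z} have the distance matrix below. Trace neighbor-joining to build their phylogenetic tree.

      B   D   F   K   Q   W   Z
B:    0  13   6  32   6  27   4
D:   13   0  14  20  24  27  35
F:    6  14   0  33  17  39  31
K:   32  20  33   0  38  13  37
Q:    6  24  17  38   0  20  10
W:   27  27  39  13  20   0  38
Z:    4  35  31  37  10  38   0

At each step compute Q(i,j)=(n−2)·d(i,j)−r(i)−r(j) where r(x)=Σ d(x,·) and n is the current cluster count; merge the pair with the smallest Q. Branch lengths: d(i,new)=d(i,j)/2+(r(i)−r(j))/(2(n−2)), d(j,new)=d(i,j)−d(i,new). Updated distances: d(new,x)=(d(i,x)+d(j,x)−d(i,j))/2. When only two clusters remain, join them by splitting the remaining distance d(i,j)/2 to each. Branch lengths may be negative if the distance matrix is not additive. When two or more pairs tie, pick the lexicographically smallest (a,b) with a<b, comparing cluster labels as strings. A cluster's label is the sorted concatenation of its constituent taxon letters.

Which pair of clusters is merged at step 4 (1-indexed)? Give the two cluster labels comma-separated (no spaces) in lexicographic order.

step 1: merge (K,W) at d=13, Q=-272; branch lengths K→37/5, W→28/5; new cluster KW
  updated: d(B,KW)=23, d(D,KW)=17, d(F,KW)=59/2, d(KW,Q)=45/2, d(KW,Z)=31
step 2: merge (D,KW) at d=17, Q=-158; branch lengths D→6, KW→11; new cluster DKW
  updated: d(B,DKW)=19/2, d(DKW,F)=53/4, d(DKW,Q)=59/4, d(DKW,Z)=49/2
step 3: merge (DKW,F) at d=53/4, Q=-179/2; branch lengths DKW→23/4, F→15/2; new cluster DFKW
  updated: d(B,DFKW)=9/8, d(DFKW,Q)=37/4, d(DFKW,Z)=169/8
step 4: merge (B,DFKW) at d=9/8, Q=-323/8; branch lengths B→-145/32, DFKW→181/32; new cluster BDFKW
  updated: d(BDFKW,Q)=113/16, d(BDFKW,Z)=12
step 5: merge (BDFKW,Q) at d=113/16, Q=-465/16; branch lengths BDFKW→145/32, Q→81/32; new cluster BDFKQW
  updated: d(BDFKQW,Z)=239/32
step 6: merge (BDFKQW,Z) at d=239/32; branch lengths BDFKQW→239/64, Z→239/64; new cluster BDFKQWZ
final tree: (((B:-145/32,((D:6,(K:37/5,W:28/5):11):23/4,F:15/2):181/32):145/32,Q:81/32):239/64,Z:239/64)
total length: 1885/32

B,DFKW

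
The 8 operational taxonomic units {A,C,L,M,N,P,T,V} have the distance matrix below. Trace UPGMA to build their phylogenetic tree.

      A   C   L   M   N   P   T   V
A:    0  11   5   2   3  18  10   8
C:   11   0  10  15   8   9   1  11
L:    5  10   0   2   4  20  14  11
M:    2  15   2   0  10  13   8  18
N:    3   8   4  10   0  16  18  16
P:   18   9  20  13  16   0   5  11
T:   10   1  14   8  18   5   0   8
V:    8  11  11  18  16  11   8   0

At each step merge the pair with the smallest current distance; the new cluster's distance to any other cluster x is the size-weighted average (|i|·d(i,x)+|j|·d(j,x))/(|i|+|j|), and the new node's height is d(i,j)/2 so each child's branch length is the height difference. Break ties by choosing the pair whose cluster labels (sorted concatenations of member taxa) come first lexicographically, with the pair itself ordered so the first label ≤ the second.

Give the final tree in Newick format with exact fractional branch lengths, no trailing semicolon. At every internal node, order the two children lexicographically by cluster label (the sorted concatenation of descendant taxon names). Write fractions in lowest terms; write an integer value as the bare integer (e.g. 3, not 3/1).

step 1: merge (C,T) at d=1; branch lengths C→1/2, T→1/2; new cluster CT
  updated: d(A,CT)=21/2, d(CT,L)=12, d(CT,M)=23/2, d(CT,N)=13, d(CT,P)=7, d(CT,V)=19/2
step 2: merge (A,M) at d=2; branch lengths A→1, M→1; new cluster AM
  updated: d(AM,CT)=11, d(AM,L)=7/2, d(AM,N)=13/2, d(AM,P)=31/2, d(AM,V)=13
step 3: merge (AM,L) at d=7/2; branch lengths AM→3/4, L→7/4; new cluster ALM
  updated: d(ALM,CT)=34/3, d(ALM,N)=17/3, d(ALM,P)=17, d(ALM,V)=37/3
step 4: merge (ALM,N) at d=17/3; branch lengths ALM→13/12, N→17/6; new cluster ALMN
  updated: d(ALMN,CT)=47/4, d(ALMN,P)=67/4, d(ALMN,V)=53/4
step 5: merge (CT,P) at d=7; branch lengths CT→3, P→7/2; new cluster CPT
  updated: d(ALMN,CPT)=161/12, d(CPT,V)=10
step 6: merge (CPT,V) at d=10; branch lengths CPT→3/2, V→5; new cluster CPTV
  updated: d(ALMN,CPTV)=107/8
step 7: merge (ALMN,CPTV) at d=107/8; branch lengths ALMN→185/48, CPTV→27/16; new cluster ACLMNPTV
final tree: ((((A:1,M:1):3/4,L:7/4):13/12,N:17/6):185/48,(((C:1/2,T:1/2):3,P:7/2):3/2,V:5):27/16)
total length: 671/24

((((A:1,M:1):3/4,L:7/4):13/12,N:17/6):185/48,(((C:1/2,T:1/2):3,P:7/2):3/2,V:5):27/16)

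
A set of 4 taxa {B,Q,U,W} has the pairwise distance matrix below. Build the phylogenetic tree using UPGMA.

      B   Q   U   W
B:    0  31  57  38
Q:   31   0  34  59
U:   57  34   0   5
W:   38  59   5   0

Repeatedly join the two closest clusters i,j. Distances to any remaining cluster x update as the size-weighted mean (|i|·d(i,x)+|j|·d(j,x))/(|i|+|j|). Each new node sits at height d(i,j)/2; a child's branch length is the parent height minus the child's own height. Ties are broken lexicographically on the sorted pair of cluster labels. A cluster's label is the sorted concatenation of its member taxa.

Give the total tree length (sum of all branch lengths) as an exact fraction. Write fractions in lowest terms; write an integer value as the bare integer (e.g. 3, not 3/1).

65

1. join U+W (d=5) ⇒ UW; edges |U|=5/2, |W|=5/2
  updated: d(B,UW)=95/2, d(Q,UW)=93/2
2. join B+Q (d=31) ⇒ BQ; edges |B|=31/2, |Q|=31/2
  updated: d(BQ,UW)=47
3. join BQ+UW (d=47) ⇒ BQUW; edges |BQ|=8, |UW|=21
final tree: ((B:31/2,Q:31/2):8,(U:5/2,W:5/2):21)
total length: 65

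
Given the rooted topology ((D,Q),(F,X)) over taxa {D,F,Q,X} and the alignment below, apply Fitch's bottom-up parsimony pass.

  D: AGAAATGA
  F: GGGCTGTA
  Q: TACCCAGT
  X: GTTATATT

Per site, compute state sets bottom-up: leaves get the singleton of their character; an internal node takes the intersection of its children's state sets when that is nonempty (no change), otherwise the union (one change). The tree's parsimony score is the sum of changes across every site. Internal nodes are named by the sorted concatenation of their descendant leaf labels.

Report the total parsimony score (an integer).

16

site 0, node DQ: D={A} ∪ Q={T} → {A,T} (+1)
site 0, node FX: F={G} ∩ X={G} → {G} (+0)
site 0, node DFQX: DQ={A,T} ∪ FX={G} → {A,G,T} (+1)
site 1, node DQ: D={G} ∪ Q={A} → {A,G} (+1)
site 1, node FX: F={G} ∪ X={T} → {G,T} (+1)
site 1, node DFQX: DQ={A,G} ∩ FX={G,T} → {G} (+0)
site 2, node DQ: D={A} ∪ Q={C} → {A,C} (+1)
site 2, node FX: F={G} ∪ X={T} → {G,T} (+1)
site 2, node DFQX: DQ={A,C} ∪ FX={G,T} → {A,C,G,T} (+1)
site 3, node DQ: D={A} ∪ Q={C} → {A,C} (+1)
site 3, node FX: F={C} ∪ X={A} → {A,C} (+1)
site 3, node DFQX: DQ={A,C} ∩ FX={A,C} → {A,C} (+0)
site 4, node DQ: D={A} ∪ Q={C} → {A,C} (+1)
site 4, node FX: F={T} ∩ X={T} → {T} (+0)
site 4, node DFQX: DQ={A,C} ∪ FX={T} → {A,C,T} (+1)
site 5, node DQ: D={T} ∪ Q={A} → {A,T} (+1)
site 5, node FX: F={G} ∪ X={A} → {A,G} (+1)
site 5, node DFQX: DQ={A,T} ∩ FX={A,G} → {A} (+0)
site 6, node DQ: D={G} ∩ Q={G} → {G} (+0)
site 6, node FX: F={T} ∩ X={T} → {T} (+0)
site 6, node DFQX: DQ={G} ∪ FX={T} → {G,T} (+1)
site 7, node DQ: D={A} ∪ Q={T} → {A,T} (+1)
site 7, node FX: F={A} ∪ X={T} → {A,T} (+1)
site 7, node DFQX: DQ={A,T} ∩ FX={A,T} → {A,T} (+0)
per-site changes: [2, 2, 3, 2, 2, 2, 1, 2]; total = 16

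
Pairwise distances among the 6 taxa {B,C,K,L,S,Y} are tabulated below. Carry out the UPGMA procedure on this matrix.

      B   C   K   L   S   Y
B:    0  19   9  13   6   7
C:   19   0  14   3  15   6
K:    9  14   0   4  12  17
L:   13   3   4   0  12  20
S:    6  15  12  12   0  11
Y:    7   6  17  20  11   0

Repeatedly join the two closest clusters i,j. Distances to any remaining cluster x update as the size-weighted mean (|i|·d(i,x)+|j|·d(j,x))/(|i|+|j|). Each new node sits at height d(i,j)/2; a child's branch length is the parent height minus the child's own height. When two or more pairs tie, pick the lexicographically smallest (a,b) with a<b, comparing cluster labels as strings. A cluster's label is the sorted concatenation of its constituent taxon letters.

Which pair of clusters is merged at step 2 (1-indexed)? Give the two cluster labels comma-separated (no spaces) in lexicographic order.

B,S

1. join C+L (d=3) ⇒ CL; edges |C|=3/2, |L|=3/2
  updated: d(B,CL)=16, d(CL,K)=9, d(CL,S)=27/2, d(CL,Y)=13
2. join B+S (d=6) ⇒ BS; edges |B|=3, |S|=3
  updated: d(BS,CL)=59/4, d(BS,K)=21/2, d(BS,Y)=9
3. join BS+Y (d=9) ⇒ BSY; edges |BS|=3/2, |Y|=9/2
  updated: d(BSY,CL)=85/6, d(BSY,K)=38/3
4. join CL+K (d=9) ⇒ CKL; edges |CL|=3, |K|=9/2
  updated: d(BSY,CKL)=41/3
5. join BSY+CKL (d=41/3) ⇒ BCKLSY; edges |BSY|=7/3, |CKL|=7/3
final tree: (((B:3,S:3):3/2,Y:9/2):7/3,((C:3/2,L:3/2):3,K:9/2):7/3)
total length: 163/6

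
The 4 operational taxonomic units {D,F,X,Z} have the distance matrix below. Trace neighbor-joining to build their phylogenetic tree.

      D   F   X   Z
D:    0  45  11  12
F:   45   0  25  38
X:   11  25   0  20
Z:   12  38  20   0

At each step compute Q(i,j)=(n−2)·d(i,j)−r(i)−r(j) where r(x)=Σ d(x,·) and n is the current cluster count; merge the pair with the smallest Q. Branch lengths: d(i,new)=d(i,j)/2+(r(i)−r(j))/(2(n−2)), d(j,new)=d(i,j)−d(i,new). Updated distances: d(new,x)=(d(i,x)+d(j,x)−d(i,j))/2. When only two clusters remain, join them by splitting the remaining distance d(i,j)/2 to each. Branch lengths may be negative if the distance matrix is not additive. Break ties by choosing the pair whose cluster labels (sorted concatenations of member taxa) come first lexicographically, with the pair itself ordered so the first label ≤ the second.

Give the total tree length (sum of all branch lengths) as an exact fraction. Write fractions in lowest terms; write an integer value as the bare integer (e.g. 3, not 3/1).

iteration 1: select D,Z (d=12, Q=-114); attach at lengths (11/2, 13/2); label the merged cluster DZ
  updated: d(DZ,F)=71/2, d(DZ,X)=19/2
iteration 2: select DZ,F (d=71/2, Q=-70); attach at lengths (10, 51/2); label the merged cluster DFZ
  updated: d(DFZ,X)=-1/2
iteration 3: select DFZ,X (d=-1/2); attach at lengths (-1/4, -1/4); label the merged cluster DFXZ
final tree: (((D:11/2,Z:13/2):10,F:51/2):-1/4,X:-1/4)
total length: 47

47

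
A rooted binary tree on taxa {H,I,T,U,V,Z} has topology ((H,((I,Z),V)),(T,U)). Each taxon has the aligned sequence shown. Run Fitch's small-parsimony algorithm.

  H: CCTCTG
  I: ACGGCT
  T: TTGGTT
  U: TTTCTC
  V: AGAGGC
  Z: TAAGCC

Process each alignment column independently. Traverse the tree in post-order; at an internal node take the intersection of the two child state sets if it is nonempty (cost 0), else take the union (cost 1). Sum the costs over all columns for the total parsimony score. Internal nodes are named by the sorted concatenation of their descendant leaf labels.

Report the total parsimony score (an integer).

16

[col 0] IZ: children I:{A}, Z:{T} ∪→ {A,T}; cost 1
[col 0] IVZ: children IZ:{A,T}, V:{A} ∩→ {A}; cost 0
[col 0] HIVZ: children H:{C}, IVZ:{A} ∪→ {A,C}; cost 1
[col 0] TU: children T:{T}, U:{T} ∩→ {T}; cost 0
[col 0] HITUVZ: children HIVZ:{A,C}, TU:{T} ∪→ {A,C,T}; cost 1
[col 1] IZ: children I:{C}, Z:{A} ∪→ {A,C}; cost 1
[col 1] IVZ: children IZ:{A,C}, V:{G} ∪→ {A,C,G}; cost 1
[col 1] HIVZ: children H:{C}, IVZ:{A,C,G} ∩→ {C}; cost 0
[col 1] TU: children T:{T}, U:{T} ∩→ {T}; cost 0
[col 1] HITUVZ: children HIVZ:{C}, TU:{T} ∪→ {C,T}; cost 1
[col 2] IZ: children I:{G}, Z:{A} ∪→ {A,G}; cost 1
[col 2] IVZ: children IZ:{A,G}, V:{A} ∩→ {A}; cost 0
[col 2] HIVZ: children H:{T}, IVZ:{A} ∪→ {A,T}; cost 1
[col 2] TU: children T:{G}, U:{T} ∪→ {G,T}; cost 1
[col 2] HITUVZ: children HIVZ:{A,T}, TU:{G,T} ∩→ {T}; cost 0
[col 3] IZ: children I:{G}, Z:{G} ∩→ {G}; cost 0
[col 3] IVZ: children IZ:{G}, V:{G} ∩→ {G}; cost 0
[col 3] HIVZ: children H:{C}, IVZ:{G} ∪→ {C,G}; cost 1
[col 3] TU: children T:{G}, U:{C} ∪→ {C,G}; cost 1
[col 3] HITUVZ: children HIVZ:{C,G}, TU:{C,G} ∩→ {C,G}; cost 0
[col 4] IZ: children I:{C}, Z:{C} ∩→ {C}; cost 0
[col 4] IVZ: children IZ:{C}, V:{G} ∪→ {C,G}; cost 1
[col 4] HIVZ: children H:{T}, IVZ:{C,G} ∪→ {C,G,T}; cost 1
[col 4] TU: children T:{T}, U:{T} ∩→ {T}; cost 0
[col 4] HITUVZ: children HIVZ:{C,G,T}, TU:{T} ∩→ {T}; cost 0
[col 5] IZ: children I:{T}, Z:{C} ∪→ {C,T}; cost 1
[col 5] IVZ: children IZ:{C,T}, V:{C} ∩→ {C}; cost 0
[col 5] HIVZ: children H:{G}, IVZ:{C} ∪→ {C,G}; cost 1
[col 5] TU: children T:{T}, U:{C} ∪→ {C,T}; cost 1
[col 5] HITUVZ: children HIVZ:{C,G}, TU:{C,T} ∩→ {C}; cost 0
per-site changes: [3, 3, 3, 2, 2, 3]; total = 16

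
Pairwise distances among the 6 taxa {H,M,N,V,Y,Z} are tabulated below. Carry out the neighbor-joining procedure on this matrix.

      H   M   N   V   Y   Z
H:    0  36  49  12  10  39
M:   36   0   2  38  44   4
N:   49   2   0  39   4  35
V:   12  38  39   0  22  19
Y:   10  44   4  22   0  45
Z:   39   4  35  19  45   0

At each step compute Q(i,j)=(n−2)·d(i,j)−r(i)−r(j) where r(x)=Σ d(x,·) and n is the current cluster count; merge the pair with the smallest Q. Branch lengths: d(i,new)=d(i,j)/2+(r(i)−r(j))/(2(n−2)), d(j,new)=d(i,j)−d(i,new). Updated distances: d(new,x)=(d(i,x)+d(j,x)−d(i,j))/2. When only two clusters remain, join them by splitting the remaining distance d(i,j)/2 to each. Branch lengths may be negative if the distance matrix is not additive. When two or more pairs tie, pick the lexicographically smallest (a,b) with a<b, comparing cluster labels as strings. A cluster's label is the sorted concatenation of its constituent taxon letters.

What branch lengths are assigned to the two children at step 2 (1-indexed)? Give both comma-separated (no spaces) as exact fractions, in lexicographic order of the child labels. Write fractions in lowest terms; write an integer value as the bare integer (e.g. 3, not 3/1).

step 1: merge (M,Z) at d=4, Q=-250; branch lengths M→-1/4, Z→17/4; new cluster MZ
  updated: d(H,MZ)=71/2, d(MZ,N)=33/2, d(MZ,V)=53/2, d(MZ,Y)=85/2
step 2: merge (MZ,N) at d=33/2, Q=-180; branch lengths MZ→31/3, N→37/6; new cluster MNZ
  updated: d(H,MNZ)=34, d(MNZ,V)=49/2, d(MNZ,Y)=15
step 3: merge (H,V) at d=12, Q=-181/2; branch lengths H→43/8, V→53/8; new cluster HV
  updated: d(HV,MNZ)=93/4, d(HV,Y)=10
step 4: merge (HV,MNZ) at d=93/4, Q=-193/4; branch lengths HV→73/8, MNZ→113/8; new cluster HMNVZ
  updated: d(HMNVZ,Y)=7/8
step 5: merge (HMNVZ,Y) at d=7/8; branch lengths HMNVZ→7/16, Y→7/16; new cluster HMNVYZ
final tree: (((H:43/8,V:53/8):73/8,((M:-1/4,Z:17/4):31/3,N:37/6):113/8):7/16,Y:7/16)
total length: 453/8

31/3,37/6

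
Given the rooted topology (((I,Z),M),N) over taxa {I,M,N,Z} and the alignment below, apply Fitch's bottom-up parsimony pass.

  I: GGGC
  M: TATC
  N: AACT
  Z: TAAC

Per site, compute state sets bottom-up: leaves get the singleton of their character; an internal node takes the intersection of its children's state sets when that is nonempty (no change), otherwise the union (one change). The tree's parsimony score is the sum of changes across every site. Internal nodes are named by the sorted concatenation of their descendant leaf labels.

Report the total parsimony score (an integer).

IZ@0: {G} ∪ {T} = {G,T} (union, +1)
IMZ@0: {G,T} ∩ {T} = {T} (intersection, +0)
IMNZ@0: {T} ∪ {A} = {A,T} (union, +1)
IZ@1: {G} ∪ {A} = {A,G} (union, +1)
IMZ@1: {A,G} ∩ {A} = {A} (intersection, +0)
IMNZ@1: {A} ∩ {A} = {A} (intersection, +0)
IZ@2: {G} ∪ {A} = {A,G} (union, +1)
IMZ@2: {A,G} ∪ {T} = {A,G,T} (union, +1)
IMNZ@2: {A,G,T} ∪ {C} = {A,C,G,T} (union, +1)
IZ@3: {C} ∩ {C} = {C} (intersection, +0)
IMZ@3: {C} ∩ {C} = {C} (intersection, +0)
IMNZ@3: {C} ∪ {T} = {C,T} (union, +1)
per-site changes: [2, 1, 3, 1]; total = 7

7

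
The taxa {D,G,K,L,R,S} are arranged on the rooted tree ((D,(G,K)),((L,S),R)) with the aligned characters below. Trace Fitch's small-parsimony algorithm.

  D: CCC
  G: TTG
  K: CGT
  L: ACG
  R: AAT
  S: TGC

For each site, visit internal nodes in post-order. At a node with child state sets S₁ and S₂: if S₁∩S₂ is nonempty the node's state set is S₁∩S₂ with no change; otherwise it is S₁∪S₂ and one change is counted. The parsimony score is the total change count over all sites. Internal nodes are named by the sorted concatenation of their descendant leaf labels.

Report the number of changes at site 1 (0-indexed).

GK@0: {T} ∪ {C} = {C,T} (union, +1)
DGK@0: {C} ∩ {C,T} = {C} (intersection, +0)
LS@0: {A} ∪ {T} = {A,T} (union, +1)
LRS@0: {A,T} ∩ {A} = {A} (intersection, +0)
DGKLRS@0: {C} ∪ {A} = {A,C} (union, +1)
GK@1: {T} ∪ {G} = {G,T} (union, +1)
DGK@1: {C} ∪ {G,T} = {C,G,T} (union, +1)
LS@1: {C} ∪ {G} = {C,G} (union, +1)
LRS@1: {C,G} ∪ {A} = {A,C,G} (union, +1)
DGKLRS@1: {C,G,T} ∩ {A,C,G} = {C,G} (intersection, +0)
GK@2: {G} ∪ {T} = {G,T} (union, +1)
DGK@2: {C} ∪ {G,T} = {C,G,T} (union, +1)
LS@2: {G} ∪ {C} = {C,G} (union, +1)
LRS@2: {C,G} ∪ {T} = {C,G,T} (union, +1)
DGKLRS@2: {C,G,T} ∩ {C,G,T} = {C,G,T} (intersection, +0)
per-site changes: [3, 4, 4]; total = 11

4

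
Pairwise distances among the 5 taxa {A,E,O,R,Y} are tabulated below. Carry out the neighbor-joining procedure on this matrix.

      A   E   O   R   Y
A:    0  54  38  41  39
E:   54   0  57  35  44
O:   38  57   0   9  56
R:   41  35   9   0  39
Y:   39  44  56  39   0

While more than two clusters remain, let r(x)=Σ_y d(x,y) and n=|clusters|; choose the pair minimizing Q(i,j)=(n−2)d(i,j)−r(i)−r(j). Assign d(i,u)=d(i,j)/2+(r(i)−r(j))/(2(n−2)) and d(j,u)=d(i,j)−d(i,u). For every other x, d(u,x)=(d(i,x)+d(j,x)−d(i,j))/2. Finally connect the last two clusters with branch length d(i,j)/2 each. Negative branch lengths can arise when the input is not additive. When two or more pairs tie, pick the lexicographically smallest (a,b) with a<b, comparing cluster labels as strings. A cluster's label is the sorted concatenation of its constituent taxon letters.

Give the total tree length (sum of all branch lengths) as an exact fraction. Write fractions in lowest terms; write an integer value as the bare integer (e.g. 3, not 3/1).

iteration 1: select O,R (d=9, Q=-257); attach at lengths (21/2, -3/2); label the merged cluster OR
  updated: d(A,OR)=35, d(E,OR)=83/2, d(OR,Y)=43
iteration 2: select A,OR (d=35, Q=-355/2); attach at lengths (157/8, 123/8); label the merged cluster AOR
  updated: d(AOR,E)=121/4, d(AOR,Y)=47/2
iteration 3: select AOR,E (d=121/4, Q=-391/4); attach at lengths (39/8, 203/8); label the merged cluster AEOR
  updated: d(AEOR,Y)=149/8
iteration 4: select AEOR,Y (d=149/8); attach at lengths (149/16, 149/16); label the merged cluster AEORY
final tree: (((A:157/8,(O:21/2,R:-3/2):123/8):39/8,E:203/8):149/16,Y:149/16)
total length: 743/8

743/8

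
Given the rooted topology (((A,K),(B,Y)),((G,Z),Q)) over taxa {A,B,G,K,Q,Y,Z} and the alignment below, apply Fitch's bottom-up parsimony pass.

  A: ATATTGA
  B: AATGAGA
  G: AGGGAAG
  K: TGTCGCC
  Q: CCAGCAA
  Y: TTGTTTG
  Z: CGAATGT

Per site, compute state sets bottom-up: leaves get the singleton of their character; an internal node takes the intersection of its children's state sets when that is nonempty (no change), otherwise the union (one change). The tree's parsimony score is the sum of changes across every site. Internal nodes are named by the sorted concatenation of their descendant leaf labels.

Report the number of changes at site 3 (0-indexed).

[col 0] AK: children A:{A}, K:{T} ∪→ {A,T}; cost 1
[col 0] BY: children B:{A}, Y:{T} ∪→ {A,T}; cost 1
[col 0] ABKY: children AK:{A,T}, BY:{A,T} ∩→ {A,T}; cost 0
[col 0] GZ: children G:{A}, Z:{C} ∪→ {A,C}; cost 1
[col 0] GQZ: children GZ:{A,C}, Q:{C} ∩→ {C}; cost 0
[col 0] ABGKQYZ: children ABKY:{A,T}, GQZ:{C} ∪→ {A,C,T}; cost 1
[col 1] AK: children A:{T}, K:{G} ∪→ {G,T}; cost 1
[col 1] BY: children B:{A}, Y:{T} ∪→ {A,T}; cost 1
[col 1] ABKY: children AK:{G,T}, BY:{A,T} ∩→ {T}; cost 0
[col 1] GZ: children G:{G}, Z:{G} ∩→ {G}; cost 0
[col 1] GQZ: children GZ:{G}, Q:{C} ∪→ {C,G}; cost 1
[col 1] ABGKQYZ: children ABKY:{T}, GQZ:{C,G} ∪→ {C,G,T}; cost 1
[col 2] AK: children A:{A}, K:{T} ∪→ {A,T}; cost 1
[col 2] BY: children B:{T}, Y:{G} ∪→ {G,T}; cost 1
[col 2] ABKY: children AK:{A,T}, BY:{G,T} ∩→ {T}; cost 0
[col 2] GZ: children G:{G}, Z:{A} ∪→ {A,G}; cost 1
[col 2] GQZ: children GZ:{A,G}, Q:{A} ∩→ {A}; cost 0
[col 2] ABGKQYZ: children ABKY:{T}, GQZ:{A} ∪→ {A,T}; cost 1
[col 3] AK: children A:{T}, K:{C} ∪→ {C,T}; cost 1
[col 3] BY: children B:{G}, Y:{T} ∪→ {G,T}; cost 1
[col 3] ABKY: children AK:{C,T}, BY:{G,T} ∩→ {T}; cost 0
[col 3] GZ: children G:{G}, Z:{A} ∪→ {A,G}; cost 1
[col 3] GQZ: children GZ:{A,G}, Q:{G} ∩→ {G}; cost 0
[col 3] ABGKQYZ: children ABKY:{T}, GQZ:{G} ∪→ {G,T}; cost 1
[col 4] AK: children A:{T}, K:{G} ∪→ {G,T}; cost 1
[col 4] BY: children B:{A}, Y:{T} ∪→ {A,T}; cost 1
[col 4] ABKY: children AK:{G,T}, BY:{A,T} ∩→ {T}; cost 0
[col 4] GZ: children G:{A}, Z:{T} ∪→ {A,T}; cost 1
[col 4] GQZ: children GZ:{A,T}, Q:{C} ∪→ {A,C,T}; cost 1
[col 4] ABGKQYZ: children ABKY:{T}, GQZ:{A,C,T} ∩→ {T}; cost 0
[col 5] AK: children A:{G}, K:{C} ∪→ {C,G}; cost 1
[col 5] BY: children B:{G}, Y:{T} ∪→ {G,T}; cost 1
[col 5] ABKY: children AK:{C,G}, BY:{G,T} ∩→ {G}; cost 0
[col 5] GZ: children G:{A}, Z:{G} ∪→ {A,G}; cost 1
[col 5] GQZ: children GZ:{A,G}, Q:{A} ∩→ {A}; cost 0
[col 5] ABGKQYZ: children ABKY:{G}, GQZ:{A} ∪→ {A,G}; cost 1
[col 6] AK: children A:{A}, K:{C} ∪→ {A,C}; cost 1
[col 6] BY: children B:{A}, Y:{G} ∪→ {A,G}; cost 1
[col 6] ABKY: children AK:{A,C}, BY:{A,G} ∩→ {A}; cost 0
[col 6] GZ: children G:{G}, Z:{T} ∪→ {G,T}; cost 1
[col 6] GQZ: children GZ:{G,T}, Q:{A} ∪→ {A,G,T}; cost 1
[col 6] ABGKQYZ: children ABKY:{A}, GQZ:{A,G,T} ∩→ {A}; cost 0
per-site changes: [4, 4, 4, 4, 4, 4, 4]; total = 28

4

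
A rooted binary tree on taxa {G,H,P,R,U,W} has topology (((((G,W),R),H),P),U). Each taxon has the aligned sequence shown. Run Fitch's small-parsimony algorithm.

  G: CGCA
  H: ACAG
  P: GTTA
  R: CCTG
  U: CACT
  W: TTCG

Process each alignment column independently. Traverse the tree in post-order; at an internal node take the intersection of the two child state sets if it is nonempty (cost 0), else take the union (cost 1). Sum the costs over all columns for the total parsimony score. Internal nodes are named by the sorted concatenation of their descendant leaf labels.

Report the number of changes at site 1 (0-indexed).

GW@0: {C} ∪ {T} = {C,T} (union, +1)
GRW@0: {C,T} ∩ {C} = {C} (intersection, +0)
GHRW@0: {C} ∪ {A} = {A,C} (union, +1)
GHPRW@0: {A,C} ∪ {G} = {A,C,G} (union, +1)
GHPRUW@0: {A,C,G} ∩ {C} = {C} (intersection, +0)
GW@1: {G} ∪ {T} = {G,T} (union, +1)
GRW@1: {G,T} ∪ {C} = {C,G,T} (union, +1)
GHRW@1: {C,G,T} ∩ {C} = {C} (intersection, +0)
GHPRW@1: {C} ∪ {T} = {C,T} (union, +1)
GHPRUW@1: {C,T} ∪ {A} = {A,C,T} (union, +1)
GW@2: {C} ∩ {C} = {C} (intersection, +0)
GRW@2: {C} ∪ {T} = {C,T} (union, +1)
GHRW@2: {C,T} ∪ {A} = {A,C,T} (union, +1)
GHPRW@2: {A,C,T} ∩ {T} = {T} (intersection, +0)
GHPRUW@2: {T} ∪ {C} = {C,T} (union, +1)
GW@3: {A} ∪ {G} = {A,G} (union, +1)
GRW@3: {A,G} ∩ {G} = {G} (intersection, +0)
GHRW@3: {G} ∩ {G} = {G} (intersection, +0)
GHPRW@3: {G} ∪ {A} = {A,G} (union, +1)
GHPRUW@3: {A,G} ∪ {T} = {A,G,T} (union, +1)
per-site changes: [3, 4, 3, 3]; total = 13

4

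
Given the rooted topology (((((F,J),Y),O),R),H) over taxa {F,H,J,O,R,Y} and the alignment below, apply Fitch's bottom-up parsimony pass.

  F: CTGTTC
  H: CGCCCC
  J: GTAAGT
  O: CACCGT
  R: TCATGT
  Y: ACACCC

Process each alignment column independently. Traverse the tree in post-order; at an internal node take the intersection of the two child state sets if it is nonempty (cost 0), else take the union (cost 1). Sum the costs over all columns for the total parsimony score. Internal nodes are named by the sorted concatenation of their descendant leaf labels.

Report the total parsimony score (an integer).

18

site 0, node FJ: F={C} ∪ J={G} → {C,G} (+1)
site 0, node FJY: FJ={C,G} ∪ Y={A} → {A,C,G} (+1)
site 0, node FJOY: FJY={A,C,G} ∩ O={C} → {C} (+0)
site 0, node FJORY: FJOY={C} ∪ R={T} → {C,T} (+1)
site 0, node FHJORY: FJORY={C,T} ∩ H={C} → {C} (+0)
site 1, node FJ: F={T} ∩ J={T} → {T} (+0)
site 1, node FJY: FJ={T} ∪ Y={C} → {C,T} (+1)
site 1, node FJOY: FJY={C,T} ∪ O={A} → {A,C,T} (+1)
site 1, node FJORY: FJOY={A,C,T} ∩ R={C} → {C} (+0)
site 1, node FHJORY: FJORY={C} ∪ H={G} → {C,G} (+1)
site 2, node FJ: F={G} ∪ J={A} → {A,G} (+1)
site 2, node FJY: FJ={A,G} ∩ Y={A} → {A} (+0)
site 2, node FJOY: FJY={A} ∪ O={C} → {A,C} (+1)
site 2, node FJORY: FJOY={A,C} ∩ R={A} → {A} (+0)
site 2, node FHJORY: FJORY={A} ∪ H={C} → {A,C} (+1)
site 3, node FJ: F={T} ∪ J={A} → {A,T} (+1)
site 3, node FJY: FJ={A,T} ∪ Y={C} → {A,C,T} (+1)
site 3, node FJOY: FJY={A,C,T} ∩ O={C} → {C} (+0)
site 3, node FJORY: FJOY={C} ∪ R={T} → {C,T} (+1)
site 3, node FHJORY: FJORY={C,T} ∩ H={C} → {C} (+0)
site 4, node FJ: F={T} ∪ J={G} → {G,T} (+1)
site 4, node FJY: FJ={G,T} ∪ Y={C} → {C,G,T} (+1)
site 4, node FJOY: FJY={C,G,T} ∩ O={G} → {G} (+0)
site 4, node FJORY: FJOY={G} ∩ R={G} → {G} (+0)
site 4, node FHJORY: FJORY={G} ∪ H={C} → {C,G} (+1)
site 5, node FJ: F={C} ∪ J={T} → {C,T} (+1)
site 5, node FJY: FJ={C,T} ∩ Y={C} → {C} (+0)
site 5, node FJOY: FJY={C} ∪ O={T} → {C,T} (+1)
site 5, node FJORY: FJOY={C,T} ∩ R={T} → {T} (+0)
site 5, node FHJORY: FJORY={T} ∪ H={C} → {C,T} (+1)
per-site changes: [3, 3, 3, 3, 3, 3]; total = 18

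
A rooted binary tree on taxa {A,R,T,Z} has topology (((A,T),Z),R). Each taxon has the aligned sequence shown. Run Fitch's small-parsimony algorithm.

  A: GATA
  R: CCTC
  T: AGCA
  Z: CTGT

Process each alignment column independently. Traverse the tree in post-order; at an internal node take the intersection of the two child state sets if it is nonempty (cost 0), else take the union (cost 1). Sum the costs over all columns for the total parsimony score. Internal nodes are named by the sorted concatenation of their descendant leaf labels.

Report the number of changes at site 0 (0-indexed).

2

AT@0: {G} ∪ {A} = {A,G} (union, +1)
ATZ@0: {A,G} ∪ {C} = {A,C,G} (union, +1)
ARTZ@0: {A,C,G} ∩ {C} = {C} (intersection, +0)
AT@1: {A} ∪ {G} = {A,G} (union, +1)
ATZ@1: {A,G} ∪ {T} = {A,G,T} (union, +1)
ARTZ@1: {A,G,T} ∪ {C} = {A,C,G,T} (union, +1)
AT@2: {T} ∪ {C} = {C,T} (union, +1)
ATZ@2: {C,T} ∪ {G} = {C,G,T} (union, +1)
ARTZ@2: {C,G,T} ∩ {T} = {T} (intersection, +0)
AT@3: {A} ∩ {A} = {A} (intersection, +0)
ATZ@3: {A} ∪ {T} = {A,T} (union, +1)
ARTZ@3: {A,T} ∪ {C} = {A,C,T} (union, +1)
per-site changes: [2, 3, 2, 2]; total = 9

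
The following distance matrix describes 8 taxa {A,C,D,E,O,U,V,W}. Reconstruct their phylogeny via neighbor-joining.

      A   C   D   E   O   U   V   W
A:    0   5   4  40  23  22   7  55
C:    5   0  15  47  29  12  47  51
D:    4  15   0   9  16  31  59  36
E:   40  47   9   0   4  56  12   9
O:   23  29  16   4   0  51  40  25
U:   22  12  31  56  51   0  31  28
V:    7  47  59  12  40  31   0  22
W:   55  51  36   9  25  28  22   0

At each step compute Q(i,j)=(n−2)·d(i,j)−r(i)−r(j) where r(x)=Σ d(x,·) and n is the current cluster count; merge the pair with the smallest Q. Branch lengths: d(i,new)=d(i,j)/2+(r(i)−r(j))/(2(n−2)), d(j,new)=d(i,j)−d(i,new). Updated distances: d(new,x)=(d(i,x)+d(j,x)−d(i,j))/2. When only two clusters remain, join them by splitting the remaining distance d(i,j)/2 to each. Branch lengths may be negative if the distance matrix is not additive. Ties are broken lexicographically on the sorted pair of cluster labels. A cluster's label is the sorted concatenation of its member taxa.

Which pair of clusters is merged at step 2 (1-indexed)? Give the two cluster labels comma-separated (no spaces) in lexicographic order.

A,V

iteration 1: select C,U (d=12, Q=-365); attach at lengths (47/12, 97/12); label the merged cluster CU
  updated: d(A,CU)=15/2, d(CU,D)=17, d(CU,E)=91/2, d(CU,O)=34, d(CU,V)=33, d(CU,W)=67/2
iteration 2: select A,V (d=7, Q=-549/2); attach at lengths (-3/20, 143/20); label the merged cluster AV
  updated: d(AV,CU)=67/4, d(AV,D)=28, d(AV,E)=45/2, d(AV,O)=28, d(AV,W)=35
iteration 3: select AV,CU (d=67/4, Q=-210); attach at lengths (101/16, 167/16); label the merged cluster ACUV
  updated: d(ACUV,D)=113/8, d(ACUV,E)=205/8, d(ACUV,O)=181/8, d(ACUV,W)=207/8
iteration 4: select ACUV,D (d=113/8, Q=-121); attach at lengths (37/4, 39/8); label the merged cluster ACDUV
  updated: d(ACDUV,E)=41/4, d(ACDUV,O)=49/4, d(ACDUV,W)=191/8
iteration 5: select ACDUV,O (d=49/4, Q=-505/8); attach at lengths (237/32, 155/32); label the merged cluster ACDOUV
  updated: d(ACDOUV,E)=1, d(ACDOUV,W)=293/16
iteration 6: select ACDOUV,E (d=1, Q=-453/16); attach at lengths (165/32, -133/32); label the merged cluster ACDEOUV
  updated: d(ACDEOUV,W)=421/32
iteration 7: select ACDEOUV,W (d=421/32); attach at lengths (421/64, 421/64); label the merged cluster ACDEOUVW
final tree: ((((((A:-3/20,V:143/20):101/16,(C:47/12,U:97/12):167/16):37/4,D:39/8):237/32,O:155/32):165/32,E:-133/32):421/64,W:421/64)
total length: 2441/32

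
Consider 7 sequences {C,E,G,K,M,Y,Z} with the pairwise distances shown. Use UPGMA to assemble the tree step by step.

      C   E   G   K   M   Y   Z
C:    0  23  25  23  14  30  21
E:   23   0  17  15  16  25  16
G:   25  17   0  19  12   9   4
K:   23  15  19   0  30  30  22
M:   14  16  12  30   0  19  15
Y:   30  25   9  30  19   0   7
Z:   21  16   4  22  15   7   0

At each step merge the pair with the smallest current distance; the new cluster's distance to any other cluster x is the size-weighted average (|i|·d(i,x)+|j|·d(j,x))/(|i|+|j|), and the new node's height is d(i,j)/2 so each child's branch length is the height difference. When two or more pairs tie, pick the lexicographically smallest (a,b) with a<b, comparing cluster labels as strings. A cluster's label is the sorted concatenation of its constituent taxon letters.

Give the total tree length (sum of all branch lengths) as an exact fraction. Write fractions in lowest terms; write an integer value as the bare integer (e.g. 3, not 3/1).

step 1: merge (G,Z) at d=4; branch lengths G→2, Z→2; new cluster GZ
  updated: d(C,GZ)=23, d(E,GZ)=33/2, d(GZ,K)=41/2, d(GZ,M)=27/2, d(GZ,Y)=8
step 2: merge (GZ,Y) at d=8; branch lengths GZ→2, Y→4; new cluster GYZ
  updated: d(C,GYZ)=76/3, d(E,GYZ)=58/3, d(GYZ,K)=71/3, d(GYZ,M)=46/3
step 3: merge (C,M) at d=14; branch lengths C→7, M→7; new cluster CM
  updated: d(CM,E)=39/2, d(CM,GYZ)=61/3, d(CM,K)=53/2
step 4: merge (E,K) at d=15; branch lengths E→15/2, K→15/2; new cluster EK
  updated: d(CM,EK)=23, d(EK,GYZ)=43/2
step 5: merge (CM,GYZ) at d=61/3; branch lengths CM→19/6, GYZ→37/6; new cluster CGMYZ
  updated: d(CGMYZ,EK)=221/10
step 6: merge (CGMYZ,EK) at d=221/10; branch lengths CGMYZ→53/60, EK→71/20; new cluster CEGKMYZ
final tree: (((C:7,M:7):19/6,((G:2,Z:2):2,Y:4):37/6):53/60,(E:15/2,K:15/2):71/20)
total length: 1583/30

1583/30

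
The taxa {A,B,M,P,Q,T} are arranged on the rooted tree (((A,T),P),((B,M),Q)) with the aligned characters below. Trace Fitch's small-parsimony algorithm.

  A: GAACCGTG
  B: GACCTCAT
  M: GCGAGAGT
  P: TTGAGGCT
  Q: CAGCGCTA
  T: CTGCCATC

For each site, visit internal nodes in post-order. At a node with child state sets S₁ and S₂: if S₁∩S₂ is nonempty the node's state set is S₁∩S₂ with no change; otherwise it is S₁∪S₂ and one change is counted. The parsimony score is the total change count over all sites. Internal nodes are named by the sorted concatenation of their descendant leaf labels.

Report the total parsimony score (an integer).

21

site 0, node AT: A={G} ∪ T={C} → {C,G} (+1)
site 0, node APT: AT={C,G} ∪ P={T} → {C,G,T} (+1)
site 0, node BM: B={G} ∩ M={G} → {G} (+0)
site 0, node BMQ: BM={G} ∪ Q={C} → {C,G} (+1)
site 0, node ABMPQT: APT={C,G,T} ∩ BMQ={C,G} → {C,G} (+0)
site 1, node AT: A={A} ∪ T={T} → {A,T} (+1)
site 1, node APT: AT={A,T} ∩ P={T} → {T} (+0)
site 1, node BM: B={A} ∪ M={C} → {A,C} (+1)
site 1, node BMQ: BM={A,C} ∩ Q={A} → {A} (+0)
site 1, node ABMPQT: APT={T} ∪ BMQ={A} → {A,T} (+1)
site 2, node AT: A={A} ∪ T={G} → {A,G} (+1)
site 2, node APT: AT={A,G} ∩ P={G} → {G} (+0)
site 2, node BM: B={C} ∪ M={G} → {C,G} (+1)
site 2, node BMQ: BM={C,G} ∩ Q={G} → {G} (+0)
site 2, node ABMPQT: APT={G} ∩ BMQ={G} → {G} (+0)
site 3, node AT: A={C} ∩ T={C} → {C} (+0)
site 3, node APT: AT={C} ∪ P={A} → {A,C} (+1)
site 3, node BM: B={C} ∪ M={A} → {A,C} (+1)
site 3, node BMQ: BM={A,C} ∩ Q={C} → {C} (+0)
site 3, node ABMPQT: APT={A,C} ∩ BMQ={C} → {C} (+0)
site 4, node AT: A={C} ∩ T={C} → {C} (+0)
site 4, node APT: AT={C} ∪ P={G} → {C,G} (+1)
site 4, node BM: B={T} ∪ M={G} → {G,T} (+1)
site 4, node BMQ: BM={G,T} ∩ Q={G} → {G} (+0)
site 4, node ABMPQT: APT={C,G} ∩ BMQ={G} → {G} (+0)
site 5, node AT: A={G} ∪ T={A} → {A,G} (+1)
site 5, node APT: AT={A,G} ∩ P={G} → {G} (+0)
site 5, node BM: B={C} ∪ M={A} → {A,C} (+1)
site 5, node BMQ: BM={A,C} ∩ Q={C} → {C} (+0)
site 5, node ABMPQT: APT={G} ∪ BMQ={C} → {C,G} (+1)
site 6, node AT: A={T} ∩ T={T} → {T} (+0)
site 6, node APT: AT={T} ∪ P={C} → {C,T} (+1)
site 6, node BM: B={A} ∪ M={G} → {A,G} (+1)
site 6, node BMQ: BM={A,G} ∪ Q={T} → {A,G,T} (+1)
site 6, node ABMPQT: APT={C,T} ∩ BMQ={A,G,T} → {T} (+0)
site 7, node AT: A={G} ∪ T={C} → {C,G} (+1)
site 7, node APT: AT={C,G} ∪ P={T} → {C,G,T} (+1)
site 7, node BM: B={T} ∩ M={T} → {T} (+0)
site 7, node BMQ: BM={T} ∪ Q={A} → {A,T} (+1)
site 7, node ABMPQT: APT={C,G,T} ∩ BMQ={A,T} → {T} (+0)
per-site changes: [3, 3, 2, 2, 2, 3, 3, 3]; total = 21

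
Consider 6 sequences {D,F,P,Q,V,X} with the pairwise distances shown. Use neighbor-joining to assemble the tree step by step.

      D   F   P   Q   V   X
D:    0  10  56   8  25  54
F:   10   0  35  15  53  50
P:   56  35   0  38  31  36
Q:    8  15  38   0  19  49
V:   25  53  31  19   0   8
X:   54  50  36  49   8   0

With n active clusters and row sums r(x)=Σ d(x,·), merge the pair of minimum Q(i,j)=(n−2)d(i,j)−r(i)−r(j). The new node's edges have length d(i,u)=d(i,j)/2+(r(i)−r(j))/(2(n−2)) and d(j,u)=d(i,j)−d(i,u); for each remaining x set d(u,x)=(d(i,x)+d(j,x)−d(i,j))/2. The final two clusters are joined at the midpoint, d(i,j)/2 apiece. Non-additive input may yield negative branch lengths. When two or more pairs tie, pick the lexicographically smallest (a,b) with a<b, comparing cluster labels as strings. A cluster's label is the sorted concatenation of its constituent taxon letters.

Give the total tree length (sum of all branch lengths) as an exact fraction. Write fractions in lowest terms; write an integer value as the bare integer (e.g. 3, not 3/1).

1. join V+X (d=8, Q=-301) ⇒ VX; edges |V|=-29/8, |X|=93/8
  updated: d(D,VX)=71/2, d(F,VX)=95/2, d(P,VX)=59/2, d(Q,VX)=30
2. join P+VX (d=59/2, Q=-425/2) ⇒ PVX; edges |P|=209/12, |VX|=145/12
  updated: d(D,PVX)=31, d(F,PVX)=53/2, d(PVX,Q)=77/4
3. join D+F (d=10, Q=-161/2) ⇒ DF; edges |D|=35/8, |F|=45/8
  updated: d(DF,PVX)=95/4, d(DF,Q)=13/2
4. join DF+PVX (d=95/4, Q=-99/2) ⇒ DFPVX; edges |DF|=11/2, |PVX|=73/4
  updated: d(DFPVX,Q)=1
5. join DFPVX+Q (d=1) ⇒ DFPQVX; edges |DFPVX|=1/2, |Q|=1/2
final tree: (((D:35/8,F:45/8):11/2,(P:209/12,(V:-29/8,X:93/8):145/12):73/4):1/2,Q:1/2)
total length: 289/4

289/4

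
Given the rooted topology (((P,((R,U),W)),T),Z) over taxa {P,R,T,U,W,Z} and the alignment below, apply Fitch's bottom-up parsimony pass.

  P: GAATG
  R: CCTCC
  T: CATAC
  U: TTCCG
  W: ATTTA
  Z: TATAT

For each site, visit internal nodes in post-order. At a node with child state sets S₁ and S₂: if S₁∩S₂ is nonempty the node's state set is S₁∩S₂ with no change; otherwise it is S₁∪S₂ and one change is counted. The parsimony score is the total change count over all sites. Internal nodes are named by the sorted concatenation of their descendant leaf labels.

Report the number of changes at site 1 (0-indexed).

site 0, node RU: R={C} ∪ U={T} → {C,T} (+1)
site 0, node RUW: RU={C,T} ∪ W={A} → {A,C,T} (+1)
site 0, node PRUW: P={G} ∪ RUW={A,C,T} → {A,C,G,T} (+1)
site 0, node PRTUW: PRUW={A,C,G,T} ∩ T={C} → {C} (+0)
site 0, node PRTUWZ: PRTUW={C} ∪ Z={T} → {C,T} (+1)
site 1, node RU: R={C} ∪ U={T} → {C,T} (+1)
site 1, node RUW: RU={C,T} ∩ W={T} → {T} (+0)
site 1, node PRUW: P={A} ∪ RUW={T} → {A,T} (+1)
site 1, node PRTUW: PRUW={A,T} ∩ T={A} → {A} (+0)
site 1, node PRTUWZ: PRTUW={A} ∩ Z={A} → {A} (+0)
site 2, node RU: R={T} ∪ U={C} → {C,T} (+1)
site 2, node RUW: RU={C,T} ∩ W={T} → {T} (+0)
site 2, node PRUW: P={A} ∪ RUW={T} → {A,T} (+1)
site 2, node PRTUW: PRUW={A,T} ∩ T={T} → {T} (+0)
site 2, node PRTUWZ: PRTUW={T} ∩ Z={T} → {T} (+0)
site 3, node RU: R={C} ∩ U={C} → {C} (+0)
site 3, node RUW: RU={C} ∪ W={T} → {C,T} (+1)
site 3, node PRUW: P={T} ∩ RUW={C,T} → {T} (+0)
site 3, node PRTUW: PRUW={T} ∪ T={A} → {A,T} (+1)
site 3, node PRTUWZ: PRTUW={A,T} ∩ Z={A} → {A} (+0)
site 4, node RU: R={C} ∪ U={G} → {C,G} (+1)
site 4, node RUW: RU={C,G} ∪ W={A} → {A,C,G} (+1)
site 4, node PRUW: P={G} ∩ RUW={A,C,G} → {G} (+0)
site 4, node PRTUW: PRUW={G} ∪ T={C} → {C,G} (+1)
site 4, node PRTUWZ: PRTUW={C,G} ∪ Z={T} → {C,G,T} (+1)
per-site changes: [4, 2, 2, 2, 4]; total = 14

2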